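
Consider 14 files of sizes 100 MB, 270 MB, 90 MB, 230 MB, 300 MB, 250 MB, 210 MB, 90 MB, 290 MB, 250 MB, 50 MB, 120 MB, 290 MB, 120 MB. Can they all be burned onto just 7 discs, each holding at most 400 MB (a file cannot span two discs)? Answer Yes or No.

No

Total = 2660 MB; ⌈2660/400⌉ = 7.
8 files each exceed half the capacity and cannot share a disc, forcing at least 8 discs.
At least 8 discs are required, but only 7 are allowed.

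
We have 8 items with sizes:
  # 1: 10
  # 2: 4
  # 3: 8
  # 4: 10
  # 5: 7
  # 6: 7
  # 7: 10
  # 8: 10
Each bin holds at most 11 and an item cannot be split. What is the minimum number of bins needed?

7

Total = 10 + 10 + 10 + 10 + 8 + 7 + 7 + 4 = 66.
Lower bound: ⌈66/11⌉ = 6 bins.
Also, 7 items each exceed 11/2, and no two of those can share a bin, so at least 7 bins are needed.
A packing using 7 bins:
  bin 1: 10 = 10
  bin 2: 10 = 10
  bin 3: 10 = 10
  bin 4: 10 = 10
  bin 5: 8 = 8
  bin 6: 7 + 4 = 11
  bin 7: 7 = 7
This matches the lower bound, so 7 is optimal.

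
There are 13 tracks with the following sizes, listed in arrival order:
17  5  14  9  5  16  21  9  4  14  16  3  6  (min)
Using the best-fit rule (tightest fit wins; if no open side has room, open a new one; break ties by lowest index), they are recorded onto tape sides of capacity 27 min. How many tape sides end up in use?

6

  17 → side 1 (new)  [load 17/27]
  5 → side 1  [load 22/27]
  14 → side 2 (new)  [load 14/27]
  9 → side 2  [load 23/27]
  5 → side 1  [load 27/27]
  16 → side 3 (new)  [load 16/27]
  21 → side 4 (new)  [load 21/27]
  9 → side 3  [load 25/27]
  4 → side 2  [load 27/27]
  14 → side 5 (new)  [load 14/27]
  16 → side 6 (new)  [load 16/27]
  3 → side 4  [load 24/27]
  6 → side 6  [load 22/27]
6 tape sides opened.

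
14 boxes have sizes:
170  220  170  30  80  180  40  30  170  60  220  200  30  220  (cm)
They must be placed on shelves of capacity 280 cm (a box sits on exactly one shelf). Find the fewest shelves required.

8

Total = 220 + 220 + 220 + 200 + 180 + 170 + 170 + 170 + 80 + 60 + 40 + 30 + 30 + 30 = 1820 cm.
Lower bound: ⌈1820/280⌉ = 7 shelves.
Also, 8 boxes each exceed 140 cm, and no two of those can share a shelf, so at least 8 shelves are needed.
A packing using 8 shelves:
  shelf 1: 220 + 60 = 280
  shelf 2: 220 + 40 = 260
  shelf 3: 220 + 30 + 30 = 280
  shelf 4: 200 + 80 = 280
  shelf 5: 180 + 30 = 210
  shelf 6: 170 = 170
  shelf 7: 170 = 170
  shelf 8: 170 = 170
This matches the lower bound, so 8 is optimal.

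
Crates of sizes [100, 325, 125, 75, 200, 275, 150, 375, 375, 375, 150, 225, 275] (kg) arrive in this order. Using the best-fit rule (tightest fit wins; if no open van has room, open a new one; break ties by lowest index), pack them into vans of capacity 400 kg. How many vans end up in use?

9

  100 → van 1 (new)  [load 100/400]
  325 → van 2 (new)  [load 325/400]
  125 → van 1  [load 225/400]
  75 → van 2  [load 400/400]
  200 → van 3 (new)  [load 200/400]
  275 → van 4 (new)  [load 275/400]
  150 → van 1  [load 375/400]
  375 → van 5 (new)  [load 375/400]
  375 → van 6 (new)  [load 375/400]
  375 → van 7 (new)  [load 375/400]
  150 → van 3  [load 350/400]
  225 → van 8 (new)  [load 225/400]
  275 → van 9 (new)  [load 275/400]
9 vans opened.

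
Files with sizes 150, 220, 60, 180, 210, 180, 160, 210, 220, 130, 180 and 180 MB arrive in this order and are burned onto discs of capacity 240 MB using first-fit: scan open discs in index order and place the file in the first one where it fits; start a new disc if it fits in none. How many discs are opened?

11

  150 → disc 1 (new)  [load 150/240]
  220 → disc 2 (new)  [load 220/240]
  60 → disc 1  [load 210/240]
  180 → disc 3 (new)  [load 180/240]
  210 → disc 4 (new)  [load 210/240]
  180 → disc 5 (new)  [load 180/240]
  160 → disc 6 (new)  [load 160/240]
  210 → disc 7 (new)  [load 210/240]
  220 → disc 8 (new)  [load 220/240]
  130 → disc 9 (new)  [load 130/240]
  180 → disc 10 (new)  [load 180/240]
  180 → disc 11 (new)  [load 180/240]
11 discs opened.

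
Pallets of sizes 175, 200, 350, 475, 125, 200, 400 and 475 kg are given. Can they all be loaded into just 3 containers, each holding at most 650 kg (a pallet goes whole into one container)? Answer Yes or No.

No

Total = 2400 kg; ⌈2400/650⌉ = 4.
At least 4 containers are required, but only 3 are allowed.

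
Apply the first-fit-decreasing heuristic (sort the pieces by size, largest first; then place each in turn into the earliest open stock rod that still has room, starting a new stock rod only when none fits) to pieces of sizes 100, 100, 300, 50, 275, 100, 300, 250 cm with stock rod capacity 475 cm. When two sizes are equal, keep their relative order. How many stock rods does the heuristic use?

Sorted descending: 300, 300, 275, 250, 100, 100, 100, 50.
  300 → stock rod 1 (new)  [load 300/475]
  300 → stock rod 2 (new)  [load 300/475]
  275 → stock rod 3 (new)  [load 275/475]
  250 → stock rod 4 (new)  [load 250/475]
  100 → stock rod 1  [load 400/475]
  100 → stock rod 2  [load 400/475]
  100 → stock rod 3  [load 375/475]
  50 → stock rod 1  [load 450/475]
4 stock rods opened.

4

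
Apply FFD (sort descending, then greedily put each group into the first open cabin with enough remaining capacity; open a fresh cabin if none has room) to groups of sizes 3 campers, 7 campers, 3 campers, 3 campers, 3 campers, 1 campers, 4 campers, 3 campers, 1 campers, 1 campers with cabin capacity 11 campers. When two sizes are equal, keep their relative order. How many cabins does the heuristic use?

Sorted descending: 7, 4, 3, 3, 3, 3, 3, 1, 1, 1.
  7 → cabin 1 (new)  [load 7/11]
  4 → cabin 1  [load 11/11]
  3 → cabin 2 (new)  [load 3/11]
  3 → cabin 2  [load 6/11]
  3 → cabin 2  [load 9/11]
  3 → cabin 3 (new)  [load 3/11]
  3 → cabin 3  [load 6/11]
  1 → cabin 2  [load 10/11]
  1 → cabin 2  [load 11/11]
  1 → cabin 3  [load 7/11]
3 cabins opened.

3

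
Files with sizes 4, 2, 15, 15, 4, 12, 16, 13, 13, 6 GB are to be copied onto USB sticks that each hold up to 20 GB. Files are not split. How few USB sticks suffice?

Total = 16 + 15 + 15 + 13 + 13 + 12 + 6 + 4 + 4 + 2 = 100 GB.
Lower bound: ⌈100/20⌉ = 5 USB sticks.
Also, 6 files each exceed 10 GB, and no two of those can share a USB stick, so at least 6 USB sticks are needed.
A packing using 6 USB sticks:
  USB stick 1: 16 + 4 = 20
  USB stick 2: 15 + 4 = 19
  USB stick 3: 15 + 2 = 17
  USB stick 4: 13 + 6 = 19
  USB stick 5: 13 = 13
  USB stick 6: 12 = 12
This matches the lower bound, so 6 is optimal.

6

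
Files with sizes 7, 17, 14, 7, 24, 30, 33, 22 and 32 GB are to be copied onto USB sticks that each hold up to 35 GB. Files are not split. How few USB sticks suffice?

Total = 33 + 32 + 30 + 24 + 22 + 17 + 14 + 7 + 7 = 186 GB.
Lower bound: ⌈186/35⌉ = 6 USB sticks.
A packing using 6 USB sticks:
  USB stick 1: 33 = 33
  USB stick 2: 32 = 32
  USB stick 3: 30 = 30
  USB stick 4: 24 + 7 = 31
  USB stick 5: 22 + 7 = 29
  USB stick 6: 17 + 14 = 31
This matches the lower bound, so 6 is optimal.

6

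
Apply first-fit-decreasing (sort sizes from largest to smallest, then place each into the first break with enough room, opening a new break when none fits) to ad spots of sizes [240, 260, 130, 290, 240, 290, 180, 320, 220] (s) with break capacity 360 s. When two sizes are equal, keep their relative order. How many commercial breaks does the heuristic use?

8

Sorted descending: 320, 290, 290, 260, 240, 240, 220, 180, 130.
  320 → break 1 (new)  [load 320/360]
  290 → break 2 (new)  [load 290/360]
  290 → break 3 (new)  [load 290/360]
  260 → break 4 (new)  [load 260/360]
  240 → break 5 (new)  [load 240/360]
  240 → break 6 (new)  [load 240/360]
  220 → break 7 (new)  [load 220/360]
  180 → break 8 (new)  [load 180/360]
  130 → break 7  [load 350/360]
8 commercial breaks opened.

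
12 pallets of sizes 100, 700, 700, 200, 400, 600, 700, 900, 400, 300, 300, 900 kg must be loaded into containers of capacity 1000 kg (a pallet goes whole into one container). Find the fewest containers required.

Total = 900 + 900 + 700 + 700 + 700 + 600 + 400 + 400 + 300 + 300 + 200 + 100 = 6200 kg.
Lower bound: ⌈6200/1000⌉ = 7 containers.
A packing using 7 containers:
  container 1: 900 + 100 = 1000
  container 2: 900 = 900
  container 3: 700 + 300 = 1000
  container 4: 700 + 300 = 1000
  container 5: 700 + 200 = 900
  container 6: 600 + 400 = 1000
  container 7: 400 = 400
This matches the lower bound, so 7 is optimal.

7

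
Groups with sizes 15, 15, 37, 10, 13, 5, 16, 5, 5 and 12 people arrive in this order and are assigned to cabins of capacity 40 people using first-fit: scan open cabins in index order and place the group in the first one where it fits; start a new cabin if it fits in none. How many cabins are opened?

4

  15 → cabin 1 (new)  [load 15/40]
  15 → cabin 1  [load 30/40]
  37 → cabin 2 (new)  [load 37/40]
  10 → cabin 1  [load 40/40]
  13 → cabin 3 (new)  [load 13/40]
  5 → cabin 3  [load 18/40]
  16 → cabin 3  [load 34/40]
  5 → cabin 3  [load 39/40]
  5 → cabin 4 (new)  [load 5/40]
  12 → cabin 4  [load 17/40]
4 cabins opened.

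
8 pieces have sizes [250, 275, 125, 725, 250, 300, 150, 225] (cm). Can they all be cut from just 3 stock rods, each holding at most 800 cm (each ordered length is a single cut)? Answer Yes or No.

Yes

A valid assignment using 3 stock rods:
  stock rod 1: 725 = 725
  stock rod 2: 300 + 275 + 225 = 800
  stock rod 3: 250 + 250 + 150 + 125 = 775
Every load is within 800 cm, so 3 stock rods suffice.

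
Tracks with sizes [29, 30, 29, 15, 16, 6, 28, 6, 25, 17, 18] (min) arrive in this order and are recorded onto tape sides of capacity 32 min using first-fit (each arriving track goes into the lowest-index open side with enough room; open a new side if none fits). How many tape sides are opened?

8

  29 → side 1 (new)  [load 29/32]
  30 → side 2 (new)  [load 30/32]
  29 → side 3 (new)  [load 29/32]
  15 → side 4 (new)  [load 15/32]
  16 → side 4  [load 31/32]
  6 → side 5 (new)  [load 6/32]
  28 → side 6 (new)  [load 28/32]
  6 → side 5  [load 12/32]
  25 → side 7 (new)  [load 25/32]
  17 → side 5  [load 29/32]
  18 → side 8 (new)  [load 18/32]
8 tape sides opened.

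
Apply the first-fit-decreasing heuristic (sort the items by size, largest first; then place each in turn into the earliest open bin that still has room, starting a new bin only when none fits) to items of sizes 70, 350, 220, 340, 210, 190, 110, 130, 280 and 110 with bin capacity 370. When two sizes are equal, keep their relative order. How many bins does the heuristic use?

6

Sorted descending: 350, 340, 280, 220, 210, 190, 130, 110, 110, 70.
  350 → bin 1 (new)  [load 350/370]
  340 → bin 2 (new)  [load 340/370]
  280 → bin 3 (new)  [load 280/370]
  220 → bin 4 (new)  [load 220/370]
  210 → bin 5 (new)  [load 210/370]
  190 → bin 6 (new)  [load 190/370]
  130 → bin 4  [load 350/370]
  110 → bin 5  [load 320/370]
  110 → bin 6  [load 300/370]
  70 → bin 3  [load 350/370]
6 bins opened.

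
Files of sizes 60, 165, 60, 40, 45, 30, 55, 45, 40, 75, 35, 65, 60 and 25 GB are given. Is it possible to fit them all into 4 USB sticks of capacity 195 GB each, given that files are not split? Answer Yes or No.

Total = 800 GB; ⌈800/195⌉ = 5.
At least 5 USB sticks are required, but only 4 are allowed.

No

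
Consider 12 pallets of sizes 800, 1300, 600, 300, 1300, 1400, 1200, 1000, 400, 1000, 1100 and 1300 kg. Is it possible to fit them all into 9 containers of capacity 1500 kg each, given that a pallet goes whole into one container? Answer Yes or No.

A valid assignment using 9 containers:
  container 1: 1400 = 1400
  container 2: 1300 = 1300
  container 3: 1300 = 1300
  container 4: 1300 = 1300
  container 5: 1200 + 300 = 1500
  container 6: 1100 + 400 = 1500
  container 7: 1000 = 1000
  container 8: 1000 = 1000
  container 9: 800 + 600 = 1400
Every load is within 1500 kg, so 9 containers suffice.

Yes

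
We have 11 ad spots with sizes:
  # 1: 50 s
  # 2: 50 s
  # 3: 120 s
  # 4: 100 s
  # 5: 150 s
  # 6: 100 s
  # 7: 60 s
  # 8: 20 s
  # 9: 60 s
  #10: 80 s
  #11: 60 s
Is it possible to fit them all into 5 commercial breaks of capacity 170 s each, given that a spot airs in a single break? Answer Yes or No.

No

Total = 850 s; ⌈850/170⌉ = 5.
The bound of 5 does not rule out 5, but exhaustive search shows no assignment into 5 commercial breaks of capacity 170 s exists — the minimum is 6.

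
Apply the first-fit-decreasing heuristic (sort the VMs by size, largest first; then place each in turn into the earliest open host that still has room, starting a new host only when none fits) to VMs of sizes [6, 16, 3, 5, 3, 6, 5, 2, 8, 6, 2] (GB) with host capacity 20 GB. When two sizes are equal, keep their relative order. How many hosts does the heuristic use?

4

Sorted descending: 16, 8, 6, 6, 6, 5, 5, 3, 3, 2, 2.
  16 → host 1 (new)  [load 16/20]
  8 → host 2 (new)  [load 8/20]
  6 → host 2  [load 14/20]
  6 → host 2  [load 20/20]
  6 → host 3 (new)  [load 6/20]
  5 → host 3  [load 11/20]
  5 → host 3  [load 16/20]
  3 → host 1  [load 19/20]
  3 → host 3  [load 19/20]
  2 → host 4 (new)  [load 2/20]
  2 → host 4  [load 4/20]
4 hosts opened.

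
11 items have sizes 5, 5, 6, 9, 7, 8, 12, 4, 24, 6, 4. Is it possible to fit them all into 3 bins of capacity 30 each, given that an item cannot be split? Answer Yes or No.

Yes

A valid assignment using 3 bins:
  bin 1: 24 + 6 = 30
  bin 2: 12 + 9 + 5 + 4 = 30
  bin 3: 8 + 7 + 6 + 5 + 4 = 30
Every load is within 30, so 3 bins suffice.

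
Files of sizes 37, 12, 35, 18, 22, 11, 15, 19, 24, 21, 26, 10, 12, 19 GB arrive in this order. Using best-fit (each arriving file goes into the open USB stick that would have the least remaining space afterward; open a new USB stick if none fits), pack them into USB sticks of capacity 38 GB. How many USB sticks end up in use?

  37 → USB stick 1 (new)  [load 37/38]
  12 → USB stick 2 (new)  [load 12/38]
  35 → USB stick 3 (new)  [load 35/38]
  18 → USB stick 2  [load 30/38]
  22 → USB stick 4 (new)  [load 22/38]
  11 → USB stick 4  [load 33/38]
  15 → USB stick 5 (new)  [load 15/38]
  19 → USB stick 5  [load 34/38]
  24 → USB stick 6 (new)  [load 24/38]
  21 → USB stick 7 (new)  [load 21/38]
  26 → USB stick 8 (new)  [load 26/38]
  10 → USB stick 8  [load 36/38]
  12 → USB stick 6  [load 36/38]
  19 → USB stick 9 (new)  [load 19/38]
9 USB sticks opened.

9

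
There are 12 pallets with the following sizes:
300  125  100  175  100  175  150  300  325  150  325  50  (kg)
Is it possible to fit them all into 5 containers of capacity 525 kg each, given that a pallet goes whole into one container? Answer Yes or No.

Yes

A valid assignment using 5 containers:
  container 1: 325 + 175 = 500
  container 2: 325 + 175 = 500
  container 3: 300 + 150 + 50 = 500
  container 4: 300 + 150 = 450
  container 5: 125 + 100 + 100 = 325
Every load is within 525 kg, so 5 containers suffice.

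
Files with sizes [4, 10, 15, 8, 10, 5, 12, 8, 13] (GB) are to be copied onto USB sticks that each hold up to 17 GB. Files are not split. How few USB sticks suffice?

6

Total = 15 + 13 + 12 + 10 + 10 + 8 + 8 + 5 + 4 = 85 GB.
Lower bound: ⌈85/17⌉ = 5 USB sticks.
A packing using 6 USB sticks:
  USB stick 1: 15 = 15
  USB stick 2: 13 + 4 = 17
  USB stick 3: 12 + 5 = 17
  USB stick 4: 10 = 10
  USB stick 5: 10 = 10
  USB stick 6: 8 + 8 = 16
No arrangement into 5 USB sticks stays within capacity, so 6 is optimal.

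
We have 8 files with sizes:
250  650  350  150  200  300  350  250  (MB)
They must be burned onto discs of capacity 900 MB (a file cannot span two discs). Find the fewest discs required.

Total = 650 + 350 + 350 + 300 + 250 + 250 + 200 + 150 = 2500 MB.
Lower bound: ⌈2500/900⌉ = 3 discs.
A packing using 3 discs:
  disc 1: 650 + 250 = 900
  disc 2: 350 + 350 + 200 = 900
  disc 3: 300 + 250 + 150 = 700
This matches the lower bound, so 3 is optimal.

3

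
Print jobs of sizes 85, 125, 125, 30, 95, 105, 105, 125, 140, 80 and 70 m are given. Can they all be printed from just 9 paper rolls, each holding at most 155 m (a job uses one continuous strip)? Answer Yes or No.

Yes

A valid assignment using 9 paper rolls:
  roll 1: 140 = 140
  roll 2: 125 + 30 = 155
  roll 3: 125 = 125
  roll 4: 125 = 125
  roll 5: 105 = 105
  roll 6: 105 = 105
  roll 7: 95 = 95
  roll 8: 85 + 70 = 155
  roll 9: 80 = 80
Every load is within 155 m, so 9 paper rolls suffice.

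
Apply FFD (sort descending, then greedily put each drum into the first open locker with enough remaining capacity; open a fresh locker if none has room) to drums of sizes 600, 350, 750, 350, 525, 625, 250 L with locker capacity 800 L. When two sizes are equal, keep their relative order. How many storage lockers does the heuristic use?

Sorted descending: 750, 625, 600, 525, 350, 350, 250.
  750 → locker 1 (new)  [load 750/800]
  625 → locker 2 (new)  [load 625/800]
  600 → locker 3 (new)  [load 600/800]
  525 → locker 4 (new)  [load 525/800]
  350 → locker 5 (new)  [load 350/800]
  350 → locker 5  [load 700/800]
  250 → locker 4  [load 775/800]
5 storage lockers opened.

5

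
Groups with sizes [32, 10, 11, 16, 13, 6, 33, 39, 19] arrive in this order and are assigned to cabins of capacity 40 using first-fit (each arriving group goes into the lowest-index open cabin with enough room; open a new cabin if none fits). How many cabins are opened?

  32 → cabin 1 (new)  [load 32/40]
  10 → cabin 2 (new)  [load 10/40]
  11 → cabin 2  [load 21/40]
  16 → cabin 2  [load 37/40]
  13 → cabin 3 (new)  [load 13/40]
  6 → cabin 1  [load 38/40]
  33 → cabin 4 (new)  [load 33/40]
  39 → cabin 5 (new)  [load 39/40]
  19 → cabin 3  [load 32/40]
5 cabins opened.

5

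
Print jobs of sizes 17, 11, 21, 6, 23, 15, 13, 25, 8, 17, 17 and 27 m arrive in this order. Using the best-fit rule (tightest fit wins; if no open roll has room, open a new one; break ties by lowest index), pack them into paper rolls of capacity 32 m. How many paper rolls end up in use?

8

  17 → roll 1 (new)  [load 17/32]
  11 → roll 1  [load 28/32]
  21 → roll 2 (new)  [load 21/32]
  6 → roll 2  [load 27/32]
  23 → roll 3 (new)  [load 23/32]
  15 → roll 4 (new)  [load 15/32]
  13 → roll 4  [load 28/32]
  25 → roll 5 (new)  [load 25/32]
  8 → roll 3  [load 31/32]
  17 → roll 6 (new)  [load 17/32]
  17 → roll 7 (new)  [load 17/32]
  27 → roll 8 (new)  [load 27/32]
8 paper rolls opened.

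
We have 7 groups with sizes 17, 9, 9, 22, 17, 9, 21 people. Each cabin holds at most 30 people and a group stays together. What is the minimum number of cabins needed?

Total = 22 + 21 + 17 + 17 + 9 + 9 + 9 = 104 people.
Lower bound: ⌈104/30⌉ = 4 cabins.
A packing using 4 cabins:
  cabin 1: 22 = 22
  cabin 2: 21 + 9 = 30
  cabin 3: 17 + 9 = 26
  cabin 4: 17 + 9 = 26
This matches the lower bound, so 4 is optimal.

4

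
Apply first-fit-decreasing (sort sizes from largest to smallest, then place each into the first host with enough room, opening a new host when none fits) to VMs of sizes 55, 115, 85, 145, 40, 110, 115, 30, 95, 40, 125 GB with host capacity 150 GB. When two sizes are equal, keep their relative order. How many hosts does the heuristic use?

Sorted descending: 145, 125, 115, 115, 110, 95, 85, 55, 40, 40, 30.
  145 → host 1 (new)  [load 145/150]
  125 → host 2 (new)  [load 125/150]
  115 → host 3 (new)  [load 115/150]
  115 → host 4 (new)  [load 115/150]
  110 → host 5 (new)  [load 110/150]
  95 → host 6 (new)  [load 95/150]
  85 → host 7 (new)  [load 85/150]
  55 → host 6  [load 150/150]
  40 → host 5  [load 150/150]
  40 → host 7  [load 125/150]
  30 → host 3  [load 145/150]
7 hosts opened.

7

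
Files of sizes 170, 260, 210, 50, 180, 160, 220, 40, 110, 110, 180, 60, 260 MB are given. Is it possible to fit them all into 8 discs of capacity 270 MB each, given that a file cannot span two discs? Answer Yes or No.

Total = 2010 MB; ⌈2010/270⌉ = 8.
The bound of 8 does not rule out 8, but exhaustive search shows no assignment into 8 discs of capacity 270 MB exists — the minimum is 9.

No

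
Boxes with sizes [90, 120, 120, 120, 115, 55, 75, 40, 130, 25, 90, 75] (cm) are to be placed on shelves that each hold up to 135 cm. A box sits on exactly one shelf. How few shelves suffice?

Total = 130 + 120 + 120 + 120 + 115 + 90 + 90 + 75 + 75 + 55 + 40 + 25 = 1055 cm.
Lower bound: ⌈1055/135⌉ = 8 shelves.
Also, 9 boxes each exceed 135/2 cm, and no two of those can share a shelf, so at least 9 shelves are needed.
A packing using 9 shelves:
  shelf 1: 130 = 130
  shelf 2: 120 = 120
  shelf 3: 120 = 120
  shelf 4: 120 = 120
  shelf 5: 115 = 115
  shelf 6: 90 + 40 = 130
  shelf 7: 90 + 25 = 115
  shelf 8: 75 + 55 = 130
  shelf 9: 75 = 75
This matches the lower bound, so 9 is optimal.

9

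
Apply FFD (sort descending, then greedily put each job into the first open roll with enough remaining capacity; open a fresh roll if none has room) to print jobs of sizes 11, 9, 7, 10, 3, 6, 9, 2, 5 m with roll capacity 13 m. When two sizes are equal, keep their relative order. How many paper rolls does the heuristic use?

Sorted descending: 11, 10, 9, 9, 7, 6, 5, 3, 2.
  11 → roll 1 (new)  [load 11/13]
  10 → roll 2 (new)  [load 10/13]
  9 → roll 3 (new)  [load 9/13]
  9 → roll 4 (new)  [load 9/13]
  7 → roll 5 (new)  [load 7/13]
  6 → roll 5  [load 13/13]
  5 → roll 6 (new)  [load 5/13]
  3 → roll 2  [load 13/13]
  2 → roll 1  [load 13/13]
6 paper rolls opened.

6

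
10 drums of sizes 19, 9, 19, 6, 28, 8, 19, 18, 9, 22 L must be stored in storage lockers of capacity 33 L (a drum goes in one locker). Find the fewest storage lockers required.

Total = 28 + 22 + 19 + 19 + 19 + 18 + 9 + 9 + 8 + 6 = 157 L.
Lower bound: ⌈157/33⌉ = 5 storage lockers.
Also, 6 drums each exceed 33/2 L, and no two of those can share a locker, so at least 6 storage lockers are needed.
A packing using 6 storage lockers:
  locker 1: 28 = 28
  locker 2: 22 + 9 = 31
  locker 3: 19 + 9 = 28
  locker 4: 19 + 8 + 6 = 33
  locker 5: 19 = 19
  locker 6: 18 = 18
This matches the lower bound, so 6 is optimal.

6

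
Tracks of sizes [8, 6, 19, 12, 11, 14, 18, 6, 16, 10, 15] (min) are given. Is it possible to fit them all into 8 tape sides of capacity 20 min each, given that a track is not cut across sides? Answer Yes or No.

Yes

A valid assignment using 8 tape sides:
  side 1: 19 = 19
  side 2: 18 = 18
  side 3: 16 = 16
  side 4: 15 = 15
  side 5: 14 + 6 = 20
  side 6: 12 + 8 = 20
  side 7: 11 + 6 = 17
  side 8: 10 = 10
Every load is within 20 min, so 8 tape sides suffice.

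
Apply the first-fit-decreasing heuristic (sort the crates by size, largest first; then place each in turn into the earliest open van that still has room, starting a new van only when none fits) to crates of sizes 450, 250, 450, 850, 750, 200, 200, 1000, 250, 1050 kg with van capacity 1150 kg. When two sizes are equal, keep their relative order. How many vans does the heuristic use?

Sorted descending: 1050, 1000, 850, 750, 450, 450, 250, 250, 200, 200.
  1050 → van 1 (new)  [load 1050/1150]
  1000 → van 2 (new)  [load 1000/1150]
  850 → van 3 (new)  [load 850/1150]
  750 → van 4 (new)  [load 750/1150]
  450 → van 5 (new)  [load 450/1150]
  450 → van 5  [load 900/1150]
  250 → van 3  [load 1100/1150]
  250 → van 4  [load 1000/1150]
  200 → van 5  [load 1100/1150]
  200 → van 6 (new)  [load 200/1150]
6 vans opened.

6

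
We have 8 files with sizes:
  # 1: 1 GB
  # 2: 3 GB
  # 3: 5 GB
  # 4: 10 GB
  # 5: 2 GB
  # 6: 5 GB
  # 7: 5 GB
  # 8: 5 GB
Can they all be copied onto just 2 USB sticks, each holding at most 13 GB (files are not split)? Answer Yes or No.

No

Total = 36 GB; ⌈36/13⌉ = 3.
At least 3 USB sticks are required, but only 2 are allowed.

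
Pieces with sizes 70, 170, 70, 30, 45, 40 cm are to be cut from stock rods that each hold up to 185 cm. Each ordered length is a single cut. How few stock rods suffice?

Total = 170 + 70 + 70 + 45 + 40 + 30 = 425 cm.
Lower bound: ⌈425/185⌉ = 3 stock rods.
A packing using 3 stock rods:
  stock rod 1: 170 = 170
  stock rod 2: 70 + 70 + 45 = 185
  stock rod 3: 40 + 30 = 70
This matches the lower bound, so 3 is optimal.

3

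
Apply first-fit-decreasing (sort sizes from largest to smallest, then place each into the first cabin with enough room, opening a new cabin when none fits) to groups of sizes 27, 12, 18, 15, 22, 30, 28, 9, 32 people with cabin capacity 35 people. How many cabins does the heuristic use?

7

Sorted descending: 32, 30, 28, 27, 22, 18, 15, 12, 9.
  32 → cabin 1 (new)  [load 32/35]
  30 → cabin 2 (new)  [load 30/35]
  28 → cabin 3 (new)  [load 28/35]
  27 → cabin 4 (new)  [load 27/35]
  22 → cabin 5 (new)  [load 22/35]
  18 → cabin 6 (new)  [load 18/35]
  15 → cabin 6  [load 33/35]
  12 → cabin 5  [load 34/35]
  9 → cabin 7 (new)  [load 9/35]
7 cabins opened.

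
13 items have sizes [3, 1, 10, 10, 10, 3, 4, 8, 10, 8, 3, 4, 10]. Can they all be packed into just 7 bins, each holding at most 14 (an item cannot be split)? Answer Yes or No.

Yes

A valid assignment using 7 bins:
  bin 1: 10 + 4 = 14
  bin 2: 10 + 4 = 14
  bin 3: 10 + 3 + 1 = 14
  bin 4: 10 + 3 = 13
  bin 5: 10 + 3 = 13
  bin 6: 8 = 8
  bin 7: 8 = 8
Every load is within 14, so 7 bins suffice.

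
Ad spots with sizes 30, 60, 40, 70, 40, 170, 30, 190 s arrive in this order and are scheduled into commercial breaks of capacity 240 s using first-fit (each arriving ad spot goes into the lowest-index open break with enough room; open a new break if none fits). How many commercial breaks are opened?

  30 → break 1 (new)  [load 30/240]
  60 → break 1  [load 90/240]
  40 → break 1  [load 130/240]
  70 → break 1  [load 200/240]
  40 → break 1  [load 240/240]
  170 → break 2 (new)  [load 170/240]
  30 → break 2  [load 200/240]
  190 → break 3 (new)  [load 190/240]
3 commercial breaks opened.

3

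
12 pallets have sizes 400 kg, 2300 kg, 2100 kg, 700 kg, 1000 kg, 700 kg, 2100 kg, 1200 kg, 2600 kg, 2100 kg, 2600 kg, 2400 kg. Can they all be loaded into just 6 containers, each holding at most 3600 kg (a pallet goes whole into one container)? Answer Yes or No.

Total = 20200 kg; ⌈20200/3600⌉ = 6.
7 pallets each exceed half the capacity and cannot share a container, forcing at least 7 containers.
At least 7 containers are required, but only 6 are allowed.

No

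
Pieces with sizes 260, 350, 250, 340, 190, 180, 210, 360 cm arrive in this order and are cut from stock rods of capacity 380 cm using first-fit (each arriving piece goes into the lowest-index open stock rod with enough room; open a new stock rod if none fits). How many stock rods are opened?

7

  260 → stock rod 1 (new)  [load 260/380]
  350 → stock rod 2 (new)  [load 350/380]
  250 → stock rod 3 (new)  [load 250/380]
  340 → stock rod 4 (new)  [load 340/380]
  190 → stock rod 5 (new)  [load 190/380]
  180 → stock rod 5  [load 370/380]
  210 → stock rod 6 (new)  [load 210/380]
  360 → stock rod 7 (new)  [load 360/380]
7 stock rods opened.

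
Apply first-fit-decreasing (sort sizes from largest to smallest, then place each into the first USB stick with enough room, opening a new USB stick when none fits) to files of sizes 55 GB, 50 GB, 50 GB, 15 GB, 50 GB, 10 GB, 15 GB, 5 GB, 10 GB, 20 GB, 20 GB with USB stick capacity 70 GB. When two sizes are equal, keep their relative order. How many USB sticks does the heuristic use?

5

Sorted descending: 55, 50, 50, 50, 20, 20, 15, 15, 10, 10, 5.
  55 → USB stick 1 (new)  [load 55/70]
  50 → USB stick 2 (new)  [load 50/70]
  50 → USB stick 3 (new)  [load 50/70]
  50 → USB stick 4 (new)  [load 50/70]
  20 → USB stick 2  [load 70/70]
  20 → USB stick 3  [load 70/70]
  15 → USB stick 1  [load 70/70]
  15 → USB stick 4  [load 65/70]
  10 → USB stick 5 (new)  [load 10/70]
  10 → USB stick 5  [load 20/70]
  5 → USB stick 4  [load 70/70]
5 USB sticks opened.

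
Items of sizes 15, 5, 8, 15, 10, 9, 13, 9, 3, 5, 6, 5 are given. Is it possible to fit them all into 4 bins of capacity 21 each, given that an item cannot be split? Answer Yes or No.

Total = 103; ⌈103/21⌉ = 5.
At least 5 bins are required, but only 4 are allowed.

No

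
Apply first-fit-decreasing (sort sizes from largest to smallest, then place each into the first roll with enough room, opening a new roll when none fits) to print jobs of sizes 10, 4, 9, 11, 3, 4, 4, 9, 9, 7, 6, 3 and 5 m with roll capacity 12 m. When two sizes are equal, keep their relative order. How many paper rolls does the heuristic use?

8

Sorted descending: 11, 10, 9, 9, 9, 7, 6, 5, 4, 4, 4, 3, 3.
  11 → roll 1 (new)  [load 11/12]
  10 → roll 2 (new)  [load 10/12]
  9 → roll 3 (new)  [load 9/12]
  9 → roll 4 (new)  [load 9/12]
  9 → roll 5 (new)  [load 9/12]
  7 → roll 6 (new)  [load 7/12]
  6 → roll 7 (new)  [load 6/12]
  5 → roll 6  [load 12/12]
  4 → roll 7  [load 10/12]
  4 → roll 8 (new)  [load 4/12]
  4 → roll 8  [load 8/12]
  3 → roll 3  [load 12/12]
  3 → roll 4  [load 12/12]
8 paper rolls opened.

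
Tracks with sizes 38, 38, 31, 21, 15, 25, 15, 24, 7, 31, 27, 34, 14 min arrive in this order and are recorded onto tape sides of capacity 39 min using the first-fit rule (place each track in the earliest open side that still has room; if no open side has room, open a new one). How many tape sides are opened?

  38 → side 1 (new)  [load 38/39]
  38 → side 2 (new)  [load 38/39]
  31 → side 3 (new)  [load 31/39]
  21 → side 4 (new)  [load 21/39]
  15 → side 4  [load 36/39]
  25 → side 5 (new)  [load 25/39]
  15 → side 6 (new)  [load 15/39]
  24 → side 6  [load 39/39]
  7 → side 3  [load 38/39]
  31 → side 7 (new)  [load 31/39]
  27 → side 8 (new)  [load 27/39]
  34 → side 9 (new)  [load 34/39]
  14 → side 5  [load 39/39]
9 tape sides opened.

9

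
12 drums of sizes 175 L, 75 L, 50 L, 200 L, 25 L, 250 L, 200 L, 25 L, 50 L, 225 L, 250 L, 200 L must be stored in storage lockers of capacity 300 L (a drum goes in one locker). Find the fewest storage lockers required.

Total = 250 + 250 + 225 + 200 + 200 + 200 + 175 + 75 + 50 + 50 + 25 + 25 = 1725 L.
Lower bound: ⌈1725/300⌉ = 6 storage lockers.
Also, 7 drums each exceed 150 L, and no two of those can share a locker, so at least 7 storage lockers are needed.
A packing using 7 storage lockers:
  locker 1: 250 + 50 = 300
  locker 2: 250 + 50 = 300
  locker 3: 225 + 75 = 300
  locker 4: 200 + 25 + 25 = 250
  locker 5: 200 = 200
  locker 6: 200 = 200
  locker 7: 175 = 175
This matches the lower bound, so 7 is optimal.

7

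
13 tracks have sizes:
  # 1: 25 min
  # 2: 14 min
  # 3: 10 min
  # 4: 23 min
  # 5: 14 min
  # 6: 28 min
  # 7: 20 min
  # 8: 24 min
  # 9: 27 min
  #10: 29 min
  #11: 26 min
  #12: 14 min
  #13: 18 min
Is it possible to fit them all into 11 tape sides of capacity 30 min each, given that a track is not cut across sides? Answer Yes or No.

A valid assignment using 11 tape sides:
  side 1: 29 = 29
  side 2: 28 = 28
  side 3: 27 = 27
  side 4: 26 = 26
  side 5: 25 = 25
  side 6: 24 = 24
  side 7: 23 = 23
  side 8: 20 + 10 = 30
  side 9: 18 = 18
  side 10: 14 + 14 = 28
  side 11: 14 = 14
Every load is within 30 min, so 11 tape sides suffice.

Yes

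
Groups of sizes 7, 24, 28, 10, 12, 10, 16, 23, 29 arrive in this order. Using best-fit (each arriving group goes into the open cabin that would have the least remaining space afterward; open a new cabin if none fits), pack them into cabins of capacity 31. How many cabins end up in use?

6

  7 → cabin 1 (new)  [load 7/31]
  24 → cabin 1  [load 31/31]
  28 → cabin 2 (new)  [load 28/31]
  10 → cabin 3 (new)  [load 10/31]
  12 → cabin 3  [load 22/31]
  10 → cabin 4 (new)  [load 10/31]
  16 → cabin 4  [load 26/31]
  23 → cabin 5 (new)  [load 23/31]
  29 → cabin 6 (new)  [load 29/31]
6 cabins opened.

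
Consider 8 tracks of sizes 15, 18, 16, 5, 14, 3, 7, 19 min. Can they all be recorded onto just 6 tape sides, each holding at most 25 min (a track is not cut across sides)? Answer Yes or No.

A valid assignment using 5 tape sides:
  side 1: 19 + 5 = 24
  side 2: 18 + 7 = 25
  side 3: 16 + 3 = 19
  side 4: 15 = 15
  side 5: 14 = 14
That uses only 5 ≤ 6, so 6 tape sides are enough.

Yes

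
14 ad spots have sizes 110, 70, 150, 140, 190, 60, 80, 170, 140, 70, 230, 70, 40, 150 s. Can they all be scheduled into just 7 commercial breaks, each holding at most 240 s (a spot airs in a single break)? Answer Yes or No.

No

Total = 1670 s; ⌈1670/240⌉ = 7.
The bound of 7 does not rule out 7, but exhaustive search shows no assignment into 7 commercial breaks of capacity 240 s exists — the minimum is 8.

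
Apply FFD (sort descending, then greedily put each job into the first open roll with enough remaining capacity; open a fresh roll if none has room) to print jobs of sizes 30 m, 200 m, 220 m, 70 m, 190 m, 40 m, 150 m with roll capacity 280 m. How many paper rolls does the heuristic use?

4

Sorted descending: 220, 200, 190, 150, 70, 40, 30.
  220 → roll 1 (new)  [load 220/280]
  200 → roll 2 (new)  [load 200/280]
  190 → roll 3 (new)  [load 190/280]
  150 → roll 4 (new)  [load 150/280]
  70 → roll 2  [load 270/280]
  40 → roll 1  [load 260/280]
  30 → roll 3  [load 220/280]
4 paper rolls opened.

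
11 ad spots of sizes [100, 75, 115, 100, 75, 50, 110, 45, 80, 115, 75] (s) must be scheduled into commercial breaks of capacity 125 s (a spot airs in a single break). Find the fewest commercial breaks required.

9

Total = 115 + 115 + 110 + 100 + 100 + 80 + 75 + 75 + 75 + 50 + 45 = 940 s.
Lower bound: ⌈940/125⌉ = 8 commercial breaks.
Also, 9 ad spots each exceed 125/2 s, and no two of those can share a break, so at least 9 commercial breaks are needed.
A packing using 9 commercial breaks:
  break 1: 115 = 115
  break 2: 115 = 115
  break 3: 110 = 110
  break 4: 100 = 100
  break 5: 100 = 100
  break 6: 80 + 45 = 125
  break 7: 75 + 50 = 125
  break 8: 75 = 75
  break 9: 75 = 75
This matches the lower bound, so 9 is optimal.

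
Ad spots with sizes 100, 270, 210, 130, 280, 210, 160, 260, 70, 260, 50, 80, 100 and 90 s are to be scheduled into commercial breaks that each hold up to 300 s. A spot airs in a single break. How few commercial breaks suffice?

Total = 280 + 270 + 260 + 260 + 210 + 210 + 160 + 130 + 100 + 100 + 90 + 80 + 70 + 50 = 2270 s.
Lower bound: ⌈2270/300⌉ = 8 commercial breaks.
A packing using 9 commercial breaks:
  break 1: 280 = 280
  break 2: 270 = 270
  break 3: 260 = 260
  break 4: 260 = 260
  break 5: 210 + 90 = 300
  break 6: 210 + 80 = 290
  break 7: 160 + 130 = 290
  break 8: 100 + 100 + 70 = 270
  break 9: 50 = 50
No arrangement into 8 commercial breaks stays within capacity, so 9 is optimal.

9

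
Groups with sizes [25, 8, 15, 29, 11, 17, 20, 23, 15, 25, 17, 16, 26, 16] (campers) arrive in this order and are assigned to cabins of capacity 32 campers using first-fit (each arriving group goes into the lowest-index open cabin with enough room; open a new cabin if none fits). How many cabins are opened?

10

  25 → cabin 1 (new)  [load 25/32]
  8 → cabin 2 (new)  [load 8/32]
  15 → cabin 2  [load 23/32]
  29 → cabin 3 (new)  [load 29/32]
  11 → cabin 4 (new)  [load 11/32]
  17 → cabin 4  [load 28/32]
  20 → cabin 5 (new)  [load 20/32]
  23 → cabin 6 (new)  [load 23/32]
  15 → cabin 7 (new)  [load 15/32]
  25 → cabin 8 (new)  [load 25/32]
  17 → cabin 7  [load 32/32]
  16 → cabin 9 (new)  [load 16/32]
  26 → cabin 10 (new)  [load 26/32]
  16 → cabin 9  [load 32/32]
10 cabins opened.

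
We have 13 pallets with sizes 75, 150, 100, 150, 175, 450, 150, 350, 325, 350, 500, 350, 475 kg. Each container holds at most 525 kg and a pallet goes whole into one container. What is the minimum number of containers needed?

Total = 500 + 475 + 450 + 350 + 350 + 350 + 325 + 175 + 150 + 150 + 150 + 100 + 75 = 3600 kg.
Lower bound: ⌈3600/525⌉ = 7 containers.
A packing using 8 containers:
  container 1: 500 = 500
  container 2: 475 = 475
  container 3: 450 + 75 = 525
  container 4: 350 + 175 = 525
  container 5: 350 + 150 = 500
  container 6: 350 + 150 = 500
  container 7: 325 + 150 = 475
  container 8: 100 = 100
No arrangement into 7 containers stays within capacity, so 8 is optimal.

8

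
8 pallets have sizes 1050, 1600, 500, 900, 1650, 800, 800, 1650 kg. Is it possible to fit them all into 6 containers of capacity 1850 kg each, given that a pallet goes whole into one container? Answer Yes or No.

Yes

A valid assignment using 6 containers:
  container 1: 1650 = 1650
  container 2: 1650 = 1650
  container 3: 1600 = 1600
  container 4: 1050 + 800 = 1850
  container 5: 900 + 800 = 1700
  container 6: 500 = 500
Every load is within 1850 kg, so 6 containers suffice.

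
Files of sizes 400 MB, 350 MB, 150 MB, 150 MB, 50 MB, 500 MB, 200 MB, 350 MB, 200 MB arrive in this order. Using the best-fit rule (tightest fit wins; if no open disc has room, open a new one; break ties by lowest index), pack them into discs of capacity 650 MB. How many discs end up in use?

  400 → disc 1 (new)  [load 400/650]
  350 → disc 2 (new)  [load 350/650]
  150 → disc 1  [load 550/650]
  150 → disc 2  [load 500/650]
  50 → disc 1  [load 600/650]
  500 → disc 3 (new)  [load 500/650]
  200 → disc 4 (new)  [load 200/650]
  350 → disc 4  [load 550/650]
  200 → disc 5 (new)  [load 200/650]
5 discs opened.

5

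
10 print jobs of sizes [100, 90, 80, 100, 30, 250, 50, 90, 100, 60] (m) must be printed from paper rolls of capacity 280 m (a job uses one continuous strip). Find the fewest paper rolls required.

4

Total = 250 + 100 + 100 + 100 + 90 + 90 + 80 + 60 + 50 + 30 = 950 m.
Lower bound: ⌈950/280⌉ = 4 paper rolls.
A packing using 4 paper rolls:
  roll 1: 250 + 30 = 280
  roll 2: 100 + 100 + 80 = 280
  roll 3: 100 + 90 + 90 = 280
  roll 4: 60 + 50 = 110
This matches the lower bound, so 4 is optimal.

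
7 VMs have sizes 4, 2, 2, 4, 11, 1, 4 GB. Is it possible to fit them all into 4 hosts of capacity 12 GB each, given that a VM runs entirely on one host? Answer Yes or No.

A valid assignment using 3 hosts:
  host 1: 11 + 1 = 12
  host 2: 4 + 4 + 4 = 12
  host 3: 2 + 2 = 4
That uses only 3 ≤ 4, so 4 hosts are enough.

Yes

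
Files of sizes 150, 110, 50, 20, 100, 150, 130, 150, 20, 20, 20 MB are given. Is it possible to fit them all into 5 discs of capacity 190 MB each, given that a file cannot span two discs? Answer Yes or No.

No

Total = 920 MB; ⌈920/190⌉ = 5.
6 files each exceed half the capacity and cannot share a disc, forcing at least 6 discs.
At least 6 discs are required, but only 5 are allowed.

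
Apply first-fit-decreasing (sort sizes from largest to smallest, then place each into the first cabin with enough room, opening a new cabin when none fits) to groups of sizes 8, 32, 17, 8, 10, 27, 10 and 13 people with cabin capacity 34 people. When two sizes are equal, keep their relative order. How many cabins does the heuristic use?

Sorted descending: 32, 27, 17, 13, 10, 10, 8, 8.
  32 → cabin 1 (new)  [load 32/34]
  27 → cabin 2 (new)  [load 27/34]
  17 → cabin 3 (new)  [load 17/34]
  13 → cabin 3  [load 30/34]
  10 → cabin 4 (new)  [load 10/34]
  10 → cabin 4  [load 20/34]
  8 → cabin 4  [load 28/34]
  8 → cabin 5 (new)  [load 8/34]
5 cabins opened.

5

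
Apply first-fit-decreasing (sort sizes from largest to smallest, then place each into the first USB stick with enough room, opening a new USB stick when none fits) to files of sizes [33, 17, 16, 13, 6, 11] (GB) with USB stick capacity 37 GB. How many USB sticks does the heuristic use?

3

Sorted descending: 33, 17, 16, 13, 11, 6.
  33 → USB stick 1 (new)  [load 33/37]
  17 → USB stick 2 (new)  [load 17/37]
  16 → USB stick 2  [load 33/37]
  13 → USB stick 3 (new)  [load 13/37]
  11 → USB stick 3  [load 24/37]
  6 → USB stick 3  [load 30/37]
3 USB sticks opened.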